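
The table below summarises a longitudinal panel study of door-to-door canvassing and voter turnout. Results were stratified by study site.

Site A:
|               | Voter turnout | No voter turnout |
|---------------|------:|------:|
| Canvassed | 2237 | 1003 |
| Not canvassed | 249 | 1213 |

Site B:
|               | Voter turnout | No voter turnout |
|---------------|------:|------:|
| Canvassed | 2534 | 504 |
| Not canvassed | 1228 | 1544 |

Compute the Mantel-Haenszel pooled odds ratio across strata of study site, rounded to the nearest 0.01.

OR_MH = Σ(aᵢdᵢ/nᵢ) / Σ(bᵢcᵢ/nᵢ), where nᵢ is the stratum total.
Stratum 1 (Site A): n = 4702; a·d/n = 2237·1213/4702 = 577.0908; b·c/n = 1003·249/4702 = 53.1151
Stratum 2 (Site B): n = 5810; a·d/n = 2534·1544/5810 = 673.4072; b·c/n = 504·1228/5810 = 106.5253
OR_MH = (577.0908 + 673.4072) / (53.1151 + 106.5253) = 1250.4980 / 159.6404 = 7.83322

7.83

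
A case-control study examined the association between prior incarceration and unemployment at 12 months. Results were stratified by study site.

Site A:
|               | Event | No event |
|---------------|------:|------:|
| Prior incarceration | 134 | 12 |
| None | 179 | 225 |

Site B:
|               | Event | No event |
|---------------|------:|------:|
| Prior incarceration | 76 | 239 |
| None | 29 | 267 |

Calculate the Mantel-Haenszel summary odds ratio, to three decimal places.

OR_MH = Σ(aᵢdᵢ/nᵢ) / Σ(bᵢcᵢ/nᵢ), where nᵢ is the stratum total.
Stratum 1 (Site A): n = 550; a·d/n = 134·225/550 = 54.8182; b·c/n = 12·179/550 = 3.9055
Stratum 2 (Site B): n = 611; a·d/n = 76·267/611 = 33.2111; b·c/n = 239·29/611 = 11.3437
OR_MH = (54.8182 + 33.2111) / (3.9055 + 11.3437) = 88.0293 / 15.2492 = 5.77273

5.773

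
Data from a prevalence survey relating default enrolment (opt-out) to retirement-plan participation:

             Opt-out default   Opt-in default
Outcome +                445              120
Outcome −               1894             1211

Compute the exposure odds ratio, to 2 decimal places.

2.37

Reading the table with exposure as columns: a = 445 (Opt-out default, case), b = 1894 (Opt-out default, non-case), c = 120 (Opt-in default, case), d = 1211.
OR = (a·d)/(b·c) = (445 × 1211) / (1894 × 120) = 538895 / 227280 = 2.37106
The odds of retirement-plan participation are about 2.37 times as high in the opt-out default group.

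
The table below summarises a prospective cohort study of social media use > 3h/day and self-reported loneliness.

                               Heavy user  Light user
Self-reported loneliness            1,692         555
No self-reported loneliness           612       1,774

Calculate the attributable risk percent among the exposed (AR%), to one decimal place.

67.6

Reading the table with exposure as columns: a = 1692 (Heavy user, case), b = 612 (Heavy user, non-case), c = 555 (Light user, case), d = 1774.
Risk in exposed = 1692/2304 = 0.73438; risk in unexposed = 555/2329 = 0.23830.
RR = 0.73438/0.23830 = 3.08173
AR% = (RR − 1)/RR × 100 = (3.08173 − 1)/3.08173 × 100 = 67.5507%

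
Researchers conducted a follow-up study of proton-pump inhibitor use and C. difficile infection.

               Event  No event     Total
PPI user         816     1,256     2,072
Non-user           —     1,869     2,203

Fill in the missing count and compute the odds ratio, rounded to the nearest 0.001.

3.635

The missing cell is in the unexposed row: 2203 − 1869 = 334.
So a = 816, b = 1256, c = 334, d = 1869.
OR = (a·d)/(b·c) = (816 × 1869) / (1256 × 334) = 1525104 / 419504 = 3.63549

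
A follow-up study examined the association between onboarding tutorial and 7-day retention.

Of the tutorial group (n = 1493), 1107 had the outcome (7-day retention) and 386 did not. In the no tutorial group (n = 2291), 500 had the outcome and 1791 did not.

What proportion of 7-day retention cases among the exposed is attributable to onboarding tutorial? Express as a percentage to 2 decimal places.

From the description: a = 1107, b = 386, c = 500, d = 1791.
Risk in exposed = 1107/1493 = 0.74146; risk in unexposed = 500/2291 = 0.21825.
RR = 0.74146/0.21825 = 3.39737
AR% = (RR − 1)/RR × 100 = (3.39737 − 1)/3.39737 × 100 = 70.5655%

70.57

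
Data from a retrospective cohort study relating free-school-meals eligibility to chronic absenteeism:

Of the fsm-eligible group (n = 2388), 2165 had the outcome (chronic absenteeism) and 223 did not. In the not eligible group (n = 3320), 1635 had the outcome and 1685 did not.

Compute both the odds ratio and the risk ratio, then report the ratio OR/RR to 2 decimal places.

5.43

From the description: a = 2165, b = 223, c = 1635, d = 1685.
OR = (2165·1685)/(223·1635) = 3648025/364605 = 10.00542
Risk in exposed = 2165/2388 = 0.90662; risk in unexposed = 1635/3320 = 0.49247; RR = 1.84096
OR/RR = 10.00542 / 1.84096 = 5.43490
The outcome is not rare, so the OR lies further from 1 than the RR.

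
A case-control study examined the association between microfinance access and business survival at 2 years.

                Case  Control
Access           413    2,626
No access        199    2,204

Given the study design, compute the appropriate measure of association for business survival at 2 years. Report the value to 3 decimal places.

1.742

Cells: a = 413, b = 2626, c = 199, d = 2204.
This is a case-control study: participants were sampled on outcome status, so risks in the source population cannot be estimated directly — relative risk is not valid here. The odds ratio is the appropriate measure.
OR = (a·d)/(b·c) = (413 × 2204) / (2626 × 199) = 910252 / 522574 = 1.74186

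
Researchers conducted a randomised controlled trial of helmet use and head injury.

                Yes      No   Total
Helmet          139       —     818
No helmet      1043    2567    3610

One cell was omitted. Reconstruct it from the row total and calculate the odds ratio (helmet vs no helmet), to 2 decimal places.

0.50

The missing cell is in the exposed row: 818 − 139 = 679.
So a = 139, b = 679, c = 1043, d = 2567.
OR = (a·d)/(b·c) = (139 × 2567) / (679 × 1043) = 356813 / 708197 = 0.50383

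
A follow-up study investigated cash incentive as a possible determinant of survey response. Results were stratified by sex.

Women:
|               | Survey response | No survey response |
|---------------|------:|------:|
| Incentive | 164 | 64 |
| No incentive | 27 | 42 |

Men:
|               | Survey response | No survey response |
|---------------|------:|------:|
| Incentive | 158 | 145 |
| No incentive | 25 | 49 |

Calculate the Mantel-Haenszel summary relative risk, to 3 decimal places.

RR_MH = Σ(aᵢ·n₀ᵢ/nᵢ) / Σ(cᵢ·n₁ᵢ/nᵢ), with n₁ᵢ = aᵢ+bᵢ (exposed), n₀ᵢ = cᵢ+dᵢ (unexposed), nᵢ = n₁ᵢ+n₀ᵢ.
Stratum 1 (Women): n₁ = 228, n₀ = 69, n = 297; a·n₀/n = 164·69/297 = 38.1010; c·n₁/n = 27·228/297 = 20.7273
Stratum 2 (Men): n₁ = 303, n₀ = 74, n = 377; a·n₀/n = 158·74/377 = 31.0133; c·n₁/n = 25·303/377 = 20.0928
RR_MH = (38.1010 + 31.0133) / (20.7273 + 20.0928) = 69.1143 / 40.8201 = 1.69314

1.693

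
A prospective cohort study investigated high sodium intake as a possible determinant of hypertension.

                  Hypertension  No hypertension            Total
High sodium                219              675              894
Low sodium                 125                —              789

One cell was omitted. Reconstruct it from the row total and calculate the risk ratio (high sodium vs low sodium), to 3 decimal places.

1.546

The missing cell is in the unexposed row: 789 − 125 = 664.
So a = 219, b = 675, c = 125, d = 664.
RR = [a/(a+b)] / [c/(c+d)] = (219/894) / (125/789) = 0.24497/0.15843 = 1.54623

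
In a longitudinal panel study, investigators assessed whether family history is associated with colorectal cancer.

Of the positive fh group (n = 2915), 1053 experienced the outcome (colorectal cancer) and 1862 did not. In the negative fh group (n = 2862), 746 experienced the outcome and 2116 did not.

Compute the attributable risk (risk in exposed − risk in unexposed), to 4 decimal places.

From the description: a = 1053, b = 1862, c = 746, d = 2116.
Risk in exposed = 1053/2915 = 0.361235; risk in unexposed = 746/2862 = 0.260657.
Risk difference = 0.361235 − 0.260657 = 0.100578

0.1006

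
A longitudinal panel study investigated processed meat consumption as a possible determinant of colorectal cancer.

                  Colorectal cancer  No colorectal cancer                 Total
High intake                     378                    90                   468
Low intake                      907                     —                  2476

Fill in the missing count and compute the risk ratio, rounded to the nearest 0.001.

The missing cell is in the unexposed row: 2476 − 907 = 1569.
So a = 378, b = 90, c = 907, d = 1569.
RR = [a/(a+b)] / [c/(c+d)] = (378/468) / (907/2476) = 0.80769/0.36632 = 2.20490

2.205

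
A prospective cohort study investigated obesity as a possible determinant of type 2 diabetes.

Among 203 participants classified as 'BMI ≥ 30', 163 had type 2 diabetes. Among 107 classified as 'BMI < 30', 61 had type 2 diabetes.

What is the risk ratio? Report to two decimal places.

1.41

From the description: a = 163, b = 40, c = 61, d = 46.
Risk in exposed = 163/203 = 0.80296; risk in unexposed = 61/107 = 0.57009.
RR = 0.80296 / 0.57009 = 1.40846
The risk among the exposed is 1.41 times that among the unexposed.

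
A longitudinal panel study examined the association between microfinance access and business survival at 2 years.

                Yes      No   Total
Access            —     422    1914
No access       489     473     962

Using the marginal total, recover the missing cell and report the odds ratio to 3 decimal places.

The missing cell is in the exposed row: 1914 − 422 = 1492.
So a = 1492, b = 422, c = 489, d = 473.
OR = (a·d)/(b·c) = (1492 × 473) / (422 × 489) = 705716 / 206358 = 3.41986

3.420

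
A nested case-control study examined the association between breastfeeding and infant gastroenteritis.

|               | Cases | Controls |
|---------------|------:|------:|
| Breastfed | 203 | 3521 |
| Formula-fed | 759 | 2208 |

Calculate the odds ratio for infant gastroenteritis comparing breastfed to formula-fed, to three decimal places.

0.168

Cells: a = 203, b = 3521, c = 759, d = 2208.
OR = (a·d)/(b·c) = (203 × 2208) / (3521 × 759) = 448224 / 2672439 = 0.16772
Exposure is associated with lower odds of infant gastroenteritis (OR = 0.17 < 1).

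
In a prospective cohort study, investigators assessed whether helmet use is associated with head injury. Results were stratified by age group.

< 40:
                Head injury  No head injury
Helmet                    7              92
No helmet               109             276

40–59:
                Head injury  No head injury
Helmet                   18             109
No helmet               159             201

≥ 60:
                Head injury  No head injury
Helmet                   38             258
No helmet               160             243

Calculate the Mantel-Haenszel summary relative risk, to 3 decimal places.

RR_MH = Σ(aᵢ·n₀ᵢ/nᵢ) / Σ(cᵢ·n₁ᵢ/nᵢ), with n₁ᵢ = aᵢ+bᵢ (exposed), n₀ᵢ = cᵢ+dᵢ (unexposed), nᵢ = n₁ᵢ+n₀ᵢ.
Stratum 1 (< 40): n₁ = 99, n₀ = 385, n = 484; a·n₀/n = 7·385/484 = 5.5682; c·n₁/n = 109·99/484 = 22.2955
Stratum 2 (40–59): n₁ = 127, n₀ = 360, n = 487; a·n₀/n = 18·360/487 = 13.3060; c·n₁/n = 159·127/487 = 41.4641
Stratum 3 (≥ 60): n₁ = 296, n₀ = 403, n = 699; a·n₀/n = 38·403/699 = 21.9084; c·n₁/n = 160·296/699 = 67.7539
RR_MH = (5.5682 + 13.3060 + 21.9084) / (22.2955 + 41.4641 + 67.7539) = 40.7826 / 131.5135 = 0.31010

0.310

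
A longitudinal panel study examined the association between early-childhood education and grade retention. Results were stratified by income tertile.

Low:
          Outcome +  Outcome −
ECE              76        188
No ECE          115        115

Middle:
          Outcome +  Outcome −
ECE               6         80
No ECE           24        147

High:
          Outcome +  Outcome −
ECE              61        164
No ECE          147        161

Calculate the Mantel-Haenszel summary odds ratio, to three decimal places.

0.410

OR_MH = Σ(aᵢdᵢ/nᵢ) / Σ(bᵢcᵢ/nᵢ), where nᵢ is the stratum total.
Stratum 1 (Low): n = 494; a·d/n = 76·115/494 = 17.6923; b·c/n = 188·115/494 = 43.7652
Stratum 2 (Middle): n = 257; a·d/n = 6·147/257 = 3.4319; b·c/n = 80·24/257 = 7.4708
Stratum 3 (High): n = 533; a·d/n = 61·161/533 = 18.4259; b·c/n = 164·147/533 = 45.2308
OR_MH = (17.6923 + 3.4319 + 18.4259) / (43.7652 + 7.4708 + 45.2308) = 39.5501 / 96.4668 = 0.40999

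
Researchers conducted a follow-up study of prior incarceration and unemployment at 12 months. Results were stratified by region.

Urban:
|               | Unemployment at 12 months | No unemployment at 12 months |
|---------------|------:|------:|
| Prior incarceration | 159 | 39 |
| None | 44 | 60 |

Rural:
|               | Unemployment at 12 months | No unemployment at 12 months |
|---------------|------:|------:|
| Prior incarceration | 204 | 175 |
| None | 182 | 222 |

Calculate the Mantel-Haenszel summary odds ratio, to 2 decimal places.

OR_MH = Σ(aᵢdᵢ/nᵢ) / Σ(bᵢcᵢ/nᵢ), where nᵢ is the stratum total.
Stratum 1 (Urban): n = 302; a·d/n = 159·60/302 = 31.5894; b·c/n = 39·44/302 = 5.6821
Stratum 2 (Rural): n = 783; a·d/n = 204·222/783 = 57.8391; b·c/n = 175·182/783 = 40.6769
OR_MH = (31.5894 + 57.8391) / (5.6821 + 40.6769) = 89.4285 / 46.3590 = 1.92904

1.93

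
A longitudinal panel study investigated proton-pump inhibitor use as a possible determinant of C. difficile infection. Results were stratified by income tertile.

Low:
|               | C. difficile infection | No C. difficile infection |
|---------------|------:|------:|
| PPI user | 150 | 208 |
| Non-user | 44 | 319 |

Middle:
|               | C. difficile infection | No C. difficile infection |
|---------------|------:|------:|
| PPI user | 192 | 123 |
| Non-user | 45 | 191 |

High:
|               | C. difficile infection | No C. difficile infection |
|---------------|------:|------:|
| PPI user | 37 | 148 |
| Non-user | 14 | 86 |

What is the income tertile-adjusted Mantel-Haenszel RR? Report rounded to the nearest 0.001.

RR_MH = Σ(aᵢ·n₀ᵢ/nᵢ) / Σ(cᵢ·n₁ᵢ/nᵢ), with n₁ᵢ = aᵢ+bᵢ (exposed), n₀ᵢ = cᵢ+dᵢ (unexposed), nᵢ = n₁ᵢ+n₀ᵢ.
Stratum 1 (Low): n₁ = 358, n₀ = 363, n = 721; a·n₀/n = 150·363/721 = 75.5201; c·n₁/n = 44·358/721 = 21.8474
Stratum 2 (Middle): n₁ = 315, n₀ = 236, n = 551; a·n₀/n = 192·236/551 = 82.2359; c·n₁/n = 45·315/551 = 25.7260
Stratum 3 (High): n₁ = 185, n₀ = 100, n = 285; a·n₀/n = 37·100/285 = 12.9825; c·n₁/n = 14·185/285 = 9.0877
RR_MH = (75.5201 + 82.2359 + 12.9825) / (21.8474 + 25.7260 + 9.0877) = 170.7385 / 56.6611 = 3.01333

3.013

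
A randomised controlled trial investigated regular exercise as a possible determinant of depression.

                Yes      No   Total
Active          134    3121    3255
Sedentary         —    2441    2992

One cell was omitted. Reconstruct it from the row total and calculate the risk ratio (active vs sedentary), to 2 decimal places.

The missing cell is in the unexposed row: 2992 − 2441 = 551.
So a = 134, b = 3121, c = 551, d = 2441.
RR = [a/(a+b)] / [c/(c+d)] = (134/3255) / (551/2992) = 0.04117/0.18416 = 0.22354

0.22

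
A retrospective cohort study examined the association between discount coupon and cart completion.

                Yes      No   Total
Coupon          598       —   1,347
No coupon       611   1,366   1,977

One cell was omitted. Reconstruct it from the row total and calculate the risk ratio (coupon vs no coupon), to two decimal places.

The missing cell is in the exposed row: 1347 − 598 = 749.
So a = 598, b = 749, c = 611, d = 1366.
RR = [a/(a+b)] / [c/(c+d)] = (598/1347) / (611/1977) = 0.44395/0.30905 = 1.43648

1.44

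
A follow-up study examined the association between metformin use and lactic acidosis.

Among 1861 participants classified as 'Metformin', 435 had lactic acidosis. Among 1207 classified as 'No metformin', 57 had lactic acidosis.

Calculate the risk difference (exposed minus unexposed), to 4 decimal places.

From the description: a = 435, b = 1426, c = 57, d = 1150.
Risk in exposed = 435/1861 = 0.233745; risk in unexposed = 57/1207 = 0.047225.
Risk difference = 0.233745 − 0.047225 = 0.186521

0.1865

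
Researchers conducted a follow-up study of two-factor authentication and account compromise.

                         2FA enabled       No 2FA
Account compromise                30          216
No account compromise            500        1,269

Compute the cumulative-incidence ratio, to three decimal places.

Reading the table with exposure as columns: a = 30 (2FA enabled, case), b = 500 (2FA enabled, non-case), c = 216 (No 2FA, case), d = 1269.
Risk in exposed = 30/530 = 0.05660; risk in unexposed = 216/1485 = 0.14545.
RR = 0.05660 / 0.14545 = 0.38915
The risk is 61% lower among the exposed than among the unexposed.

0.389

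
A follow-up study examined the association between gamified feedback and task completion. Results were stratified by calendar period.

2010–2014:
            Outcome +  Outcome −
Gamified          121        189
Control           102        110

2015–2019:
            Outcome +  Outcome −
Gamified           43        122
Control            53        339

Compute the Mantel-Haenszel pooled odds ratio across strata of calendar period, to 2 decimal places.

1.06

OR_MH = Σ(aᵢdᵢ/nᵢ) / Σ(bᵢcᵢ/nᵢ), where nᵢ is the stratum total.
Stratum 1 (2010–2014): n = 522; a·d/n = 121·110/522 = 25.4981; b·c/n = 189·102/522 = 36.9310
Stratum 2 (2015–2019): n = 557; a·d/n = 43·339/557 = 26.1706; b·c/n = 122·53/557 = 11.6086
OR_MH = (25.4981 + 26.1706) / (36.9310 + 11.6086) = 51.6686 / 48.5397 = 1.06446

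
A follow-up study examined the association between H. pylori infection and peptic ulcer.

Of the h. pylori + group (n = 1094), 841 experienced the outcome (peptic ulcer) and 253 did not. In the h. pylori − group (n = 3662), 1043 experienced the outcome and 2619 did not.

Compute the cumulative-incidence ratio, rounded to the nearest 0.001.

From the description: a = 841, b = 253, c = 1043, d = 2619.
Risk in exposed = 841/1094 = 0.76874; risk in unexposed = 1043/3662 = 0.28482.
RR = 0.76874 / 0.28482 = 2.69906
The risk among the exposed is 2.70 times that among the unexposed.

2.699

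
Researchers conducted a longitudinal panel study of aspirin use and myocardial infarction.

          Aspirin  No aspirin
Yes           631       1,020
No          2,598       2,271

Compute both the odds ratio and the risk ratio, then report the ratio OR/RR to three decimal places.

Reading the table with exposure as columns: a = 631 (Aspirin, case), b = 2598 (Aspirin, non-case), c = 1020 (No aspirin, case), d = 2271.
OR = (631·2271)/(2598·1020) = 1433001/2649960 = 0.54076
Risk in exposed = 631/3229 = 0.19542; risk in unexposed = 1020/3291 = 0.30994; RR = 0.63051
OR/RR = 0.54076 / 0.63051 = 0.85767
The outcome is not rare, so the OR lies further from 1 than the RR.

0.858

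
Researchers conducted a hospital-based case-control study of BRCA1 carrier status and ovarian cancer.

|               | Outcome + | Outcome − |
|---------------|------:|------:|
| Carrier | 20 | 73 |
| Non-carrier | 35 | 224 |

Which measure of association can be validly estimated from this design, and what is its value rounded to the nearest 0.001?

1.753

Cells: a = 20, b = 73, c = 35, d = 224.
This is a hospital-based case-control study: participants were sampled on outcome status, so risks in the source population cannot be estimated directly — relative risk is not valid here. The odds ratio is the appropriate measure.
OR = (a·d)/(b·c) = (20 × 224) / (73 × 35) = 4480 / 2555 = 1.75342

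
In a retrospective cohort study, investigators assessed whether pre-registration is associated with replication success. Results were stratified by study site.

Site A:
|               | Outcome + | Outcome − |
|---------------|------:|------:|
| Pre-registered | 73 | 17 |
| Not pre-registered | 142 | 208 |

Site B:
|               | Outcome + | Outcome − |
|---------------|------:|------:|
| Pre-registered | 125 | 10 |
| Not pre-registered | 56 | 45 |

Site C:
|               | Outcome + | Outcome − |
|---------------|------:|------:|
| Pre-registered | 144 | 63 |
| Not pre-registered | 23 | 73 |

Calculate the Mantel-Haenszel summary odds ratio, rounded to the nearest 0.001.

OR_MH = Σ(aᵢdᵢ/nᵢ) / Σ(bᵢcᵢ/nᵢ), where nᵢ is the stratum total.
Stratum 1 (Site A): n = 440; a·d/n = 73·208/440 = 34.5091; b·c/n = 17·142/440 = 5.4864
Stratum 2 (Site B): n = 236; a·d/n = 125·45/236 = 23.8347; b·c/n = 10·56/236 = 2.3729
Stratum 3 (Site C): n = 303; a·d/n = 144·73/303 = 34.6931; b·c/n = 63·23/303 = 4.7822
OR_MH = (34.5091 + 23.8347 + 34.6931) / (5.4864 + 2.3729 + 4.7822) = 93.0369 / 12.6414 = 7.35969

7.360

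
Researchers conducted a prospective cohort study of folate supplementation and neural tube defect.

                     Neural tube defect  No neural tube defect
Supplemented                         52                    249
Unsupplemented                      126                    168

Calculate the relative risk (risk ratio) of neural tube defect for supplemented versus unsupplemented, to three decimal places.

Cells: a = 52, b = 249, c = 126, d = 168.
Risk in exposed = 52/301 = 0.17276; risk in unexposed = 126/294 = 0.42857.
RR = 0.17276 / 0.42857 = 0.40310
The risk is 60% lower among the exposed than among the unexposed.

0.403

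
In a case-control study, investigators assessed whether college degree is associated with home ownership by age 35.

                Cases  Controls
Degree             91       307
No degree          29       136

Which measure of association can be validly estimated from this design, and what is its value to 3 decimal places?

Cells: a = 91, b = 307, c = 29, d = 136.
This is a case-control study: participants were sampled on outcome status, so risks in the source population cannot be estimated directly — relative risk is not valid here. The odds ratio is the appropriate measure.
OR = (a·d)/(b·c) = (91 × 136) / (307 × 29) = 12376 / 8903 = 1.39009

1.390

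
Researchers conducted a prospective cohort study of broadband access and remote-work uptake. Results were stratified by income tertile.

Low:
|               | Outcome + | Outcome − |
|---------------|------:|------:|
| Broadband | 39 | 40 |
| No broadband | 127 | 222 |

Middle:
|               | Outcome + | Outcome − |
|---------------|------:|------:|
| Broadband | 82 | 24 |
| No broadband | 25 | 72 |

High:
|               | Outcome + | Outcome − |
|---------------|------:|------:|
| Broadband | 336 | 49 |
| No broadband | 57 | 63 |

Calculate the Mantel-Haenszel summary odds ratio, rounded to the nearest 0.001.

4.482

OR_MH = Σ(aᵢdᵢ/nᵢ) / Σ(bᵢcᵢ/nᵢ), where nᵢ is the stratum total.
Stratum 1 (Low): n = 428; a·d/n = 39·222/428 = 20.2290; b·c/n = 40·127/428 = 11.8692
Stratum 2 (Middle): n = 203; a·d/n = 82·72/203 = 29.0837; b·c/n = 24·25/203 = 2.9557
Stratum 3 (High): n = 505; a·d/n = 336·63/505 = 41.9168; b·c/n = 49·57/505 = 5.5307
OR_MH = (20.2290 + 29.0837 + 41.9168) / (11.8692 + 2.9557 + 5.5307) = 91.2295 / 20.3555 = 4.48181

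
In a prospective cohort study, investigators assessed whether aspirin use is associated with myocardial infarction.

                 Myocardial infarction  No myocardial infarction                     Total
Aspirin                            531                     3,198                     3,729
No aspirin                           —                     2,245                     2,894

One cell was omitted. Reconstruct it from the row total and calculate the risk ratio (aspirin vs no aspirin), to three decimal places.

The missing cell is in the unexposed row: 2894 − 2245 = 649.
So a = 531, b = 3198, c = 649, d = 2245.
RR = [a/(a+b)] / [c/(c+d)] = (531/3729) / (649/2894) = 0.14240/0.22426 = 0.63497

0.635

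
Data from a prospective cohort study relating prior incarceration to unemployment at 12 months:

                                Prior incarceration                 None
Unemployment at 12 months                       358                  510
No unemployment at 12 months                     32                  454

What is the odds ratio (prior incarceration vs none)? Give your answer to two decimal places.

9.96

Reading the table with exposure as columns: a = 358 (Prior incarceration, case), b = 32 (Prior incarceration, non-case), c = 510 (None, case), d = 454.
OR = (a·d)/(b·c) = (358 × 454) / (32 × 510) = 162532 / 16320 = 9.95907
The odds of unemployment at 12 months are about 9.96 times as high in the prior incarceration group.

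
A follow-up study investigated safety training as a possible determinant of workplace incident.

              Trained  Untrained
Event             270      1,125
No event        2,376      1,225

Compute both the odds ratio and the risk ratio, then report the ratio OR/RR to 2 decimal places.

Reading the table with exposure as columns: a = 270 (Trained, case), b = 2376 (Trained, non-case), c = 1125 (Untrained, case), d = 1225.
OR = (270·1225)/(2376·1125) = 330750/2673000 = 0.12374
Risk in exposed = 270/2646 = 0.10204; risk in unexposed = 1125/2350 = 0.47872; RR = 0.21315
OR/RR = 0.12374 / 0.21315 = 0.58051
The outcome is not rare, so the OR lies further from 1 than the RR.

0.58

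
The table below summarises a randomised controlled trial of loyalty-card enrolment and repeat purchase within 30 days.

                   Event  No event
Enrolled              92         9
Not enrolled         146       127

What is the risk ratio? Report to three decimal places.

Cells: a = 92, b = 9, c = 146, d = 127.
Risk in exposed = 92/101 = 0.91089; risk in unexposed = 146/273 = 0.53480.
RR = 0.91089 / 0.53480 = 1.70324
The risk among the exposed is 1.70 times that among the unexposed.

1.703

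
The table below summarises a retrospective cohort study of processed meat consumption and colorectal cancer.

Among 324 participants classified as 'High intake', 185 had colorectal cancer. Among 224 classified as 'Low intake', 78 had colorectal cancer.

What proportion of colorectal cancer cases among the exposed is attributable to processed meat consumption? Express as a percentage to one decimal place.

39.0

From the description: a = 185, b = 139, c = 78, d = 146.
Risk in exposed = 185/324 = 0.57099; risk in unexposed = 78/224 = 0.34821.
RR = 0.57099/0.34821 = 1.63976
AR% = (RR − 1)/RR × 100 = (1.63976 − 1)/1.63976 × 100 = 39.0154%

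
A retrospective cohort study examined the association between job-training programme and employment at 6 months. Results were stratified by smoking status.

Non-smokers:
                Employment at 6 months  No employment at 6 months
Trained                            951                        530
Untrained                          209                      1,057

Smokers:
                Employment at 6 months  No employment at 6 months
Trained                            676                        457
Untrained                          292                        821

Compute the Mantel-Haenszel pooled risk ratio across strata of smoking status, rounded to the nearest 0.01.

2.97

RR_MH = Σ(aᵢ·n₀ᵢ/nᵢ) / Σ(cᵢ·n₁ᵢ/nᵢ), with n₁ᵢ = aᵢ+bᵢ (exposed), n₀ᵢ = cᵢ+dᵢ (unexposed), nᵢ = n₁ᵢ+n₀ᵢ.
Stratum 1 (Non-smokers): n₁ = 1481, n₀ = 1266, n = 2747; a·n₀/n = 951·1266/2747 = 438.2839; c·n₁/n = 209·1481/2747 = 112.6789
Stratum 2 (Smokers): n₁ = 1133, n₀ = 1113, n = 2246; a·n₀/n = 676·1113/2246 = 334.9902; c·n₁/n = 292·1133/2246 = 147.3001
RR_MH = (438.2839 + 334.9902) / (112.6789 + 147.3001) = 773.2742 / 259.9790 = 2.97437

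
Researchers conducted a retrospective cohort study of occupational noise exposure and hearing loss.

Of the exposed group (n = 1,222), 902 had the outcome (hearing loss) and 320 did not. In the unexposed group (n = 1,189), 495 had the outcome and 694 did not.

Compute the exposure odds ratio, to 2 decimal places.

3.95

From the description: a = 902, b = 320, c = 495, d = 694.
OR = (a·d)/(b·c) = (902 × 694) / (320 × 495) = 625988 / 158400 = 3.95194
The odds of hearing loss are about 3.95 times as high in the exposed group.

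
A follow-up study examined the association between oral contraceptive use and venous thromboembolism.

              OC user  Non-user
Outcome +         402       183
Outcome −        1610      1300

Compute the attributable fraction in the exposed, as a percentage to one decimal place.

Reading the table with exposure as columns: a = 402 (OC user, case), b = 1610 (OC user, non-case), c = 183 (Non-user, case), d = 1300.
Risk in exposed = 402/2012 = 0.19980; risk in unexposed = 183/1483 = 0.12340.
RR = 0.19980/0.12340 = 1.61915
AR% = (RR − 1)/RR × 100 = (1.61915 − 1)/1.61915 × 100 = 38.2393%

38.2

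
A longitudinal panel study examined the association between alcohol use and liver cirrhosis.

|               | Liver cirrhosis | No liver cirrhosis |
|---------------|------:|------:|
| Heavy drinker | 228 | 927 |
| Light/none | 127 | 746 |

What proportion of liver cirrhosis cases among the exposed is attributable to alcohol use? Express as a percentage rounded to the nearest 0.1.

Cells: a = 228, b = 927, c = 127, d = 746.
Risk in exposed = 228/1155 = 0.19740; risk in unexposed = 127/873 = 0.14548.
RR = 0.19740/0.14548 = 1.35695
AR% = (RR − 1)/RR × 100 = (1.35695 − 1)/1.35695 × 100 = 26.3052%

26.3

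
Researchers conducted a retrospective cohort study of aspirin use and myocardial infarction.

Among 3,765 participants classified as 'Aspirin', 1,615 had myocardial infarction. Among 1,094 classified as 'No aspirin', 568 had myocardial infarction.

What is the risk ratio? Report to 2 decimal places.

0.83

From the description: a = 1615, b = 2150, c = 568, d = 526.
Risk in exposed = 1615/3765 = 0.42895; risk in unexposed = 568/1094 = 0.51920.
RR = 0.42895 / 0.51920 = 0.82618
The risk is 17% lower among the exposed than among the unexposed.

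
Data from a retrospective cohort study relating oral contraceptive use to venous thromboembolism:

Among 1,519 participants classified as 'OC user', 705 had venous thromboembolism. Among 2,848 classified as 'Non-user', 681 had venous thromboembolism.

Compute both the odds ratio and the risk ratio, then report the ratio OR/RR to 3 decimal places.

From the description: a = 705, b = 814, c = 681, d = 2167.
OR = (705·2167)/(814·681) = 1527735/554334 = 2.75598
Risk in exposed = 705/1519 = 0.46412; risk in unexposed = 681/2848 = 0.23912; RR = 1.94099
OR/RR = 2.75598 / 1.94099 = 1.41988
The outcome is not rare, so the OR lies further from 1 than the RR.

1.420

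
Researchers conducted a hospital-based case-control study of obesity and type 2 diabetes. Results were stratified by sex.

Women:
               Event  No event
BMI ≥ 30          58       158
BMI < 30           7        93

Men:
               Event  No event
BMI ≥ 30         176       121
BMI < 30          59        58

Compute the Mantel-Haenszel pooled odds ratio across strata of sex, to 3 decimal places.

OR_MH = Σ(aᵢdᵢ/nᵢ) / Σ(bᵢcᵢ/nᵢ), where nᵢ is the stratum total.
Stratum 1 (Women): n = 316; a·d/n = 58·93/316 = 17.0696; b·c/n = 158·7/316 = 3.5000
Stratum 2 (Men): n = 414; a·d/n = 176·58/414 = 24.6570; b·c/n = 121·59/414 = 17.2440
OR_MH = (17.0696 + 24.6570) / (3.5000 + 17.2440) = 41.7266 / 20.7440 = 2.01151

2.012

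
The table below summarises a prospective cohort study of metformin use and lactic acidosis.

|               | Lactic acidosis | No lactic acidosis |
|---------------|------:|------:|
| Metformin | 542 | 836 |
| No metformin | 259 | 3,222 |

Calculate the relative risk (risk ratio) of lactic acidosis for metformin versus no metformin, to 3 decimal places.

5.286

Cells: a = 542, b = 836, c = 259, d = 3222.
Risk in exposed = 542/1378 = 0.39332; risk in unexposed = 259/3481 = 0.07440.
RR = 0.39332 / 0.07440 = 5.28633
The risk among the exposed is 5.29 times that among the unexposed.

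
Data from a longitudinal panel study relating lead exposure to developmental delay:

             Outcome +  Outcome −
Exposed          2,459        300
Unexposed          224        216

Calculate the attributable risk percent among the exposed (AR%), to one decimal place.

Cells: a = 2459, b = 300, c = 224, d = 216.
Risk in exposed = 2459/2759 = 0.89126; risk in unexposed = 224/440 = 0.50909.
RR = 0.89126/0.50909 = 1.75070
AR% = (RR − 1)/RR × 100 = (1.75070 − 1)/1.75070 × 100 = 42.8800%

42.9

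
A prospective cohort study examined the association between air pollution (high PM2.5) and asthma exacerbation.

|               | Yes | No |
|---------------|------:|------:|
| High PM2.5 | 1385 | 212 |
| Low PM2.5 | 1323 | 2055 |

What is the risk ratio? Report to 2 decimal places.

2.21

Cells: a = 1385, b = 212, c = 1323, d = 2055.
Risk in exposed = 1385/1597 = 0.86725; risk in unexposed = 1323/3378 = 0.39165.
RR = 0.86725 / 0.39165 = 2.21434
The risk among the exposed is 2.21 times that among the unexposed.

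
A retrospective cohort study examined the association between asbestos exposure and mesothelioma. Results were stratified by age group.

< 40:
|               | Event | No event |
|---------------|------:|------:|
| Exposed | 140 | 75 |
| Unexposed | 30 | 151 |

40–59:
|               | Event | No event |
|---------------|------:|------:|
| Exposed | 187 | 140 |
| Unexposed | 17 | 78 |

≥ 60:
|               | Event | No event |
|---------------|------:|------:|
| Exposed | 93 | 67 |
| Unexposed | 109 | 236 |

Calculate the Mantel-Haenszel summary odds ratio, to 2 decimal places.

OR_MH = Σ(aᵢdᵢ/nᵢ) / Σ(bᵢcᵢ/nᵢ), where nᵢ is the stratum total.
Stratum 1 (< 40): n = 396; a·d/n = 140·151/396 = 53.3838; b·c/n = 75·30/396 = 5.6818
Stratum 2 (40–59): n = 422; a·d/n = 187·78/422 = 34.5640; b·c/n = 140·17/422 = 5.6398
Stratum 3 (≥ 60): n = 505; a·d/n = 93·236/505 = 43.4614; b·c/n = 67·109/505 = 14.4614
OR_MH = (53.3838 + 34.5640 + 43.4614) / (5.6818 + 5.6398 + 14.4614) = 131.4092 / 25.7830 = 5.09674

5.10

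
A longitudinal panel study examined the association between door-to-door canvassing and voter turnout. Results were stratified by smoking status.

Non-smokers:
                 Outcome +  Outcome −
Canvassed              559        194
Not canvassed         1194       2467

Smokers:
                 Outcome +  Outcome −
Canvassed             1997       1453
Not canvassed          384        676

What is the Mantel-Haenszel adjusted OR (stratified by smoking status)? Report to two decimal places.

OR_MH = Σ(aᵢdᵢ/nᵢ) / Σ(bᵢcᵢ/nᵢ), where nᵢ is the stratum total.
Stratum 1 (Non-smokers): n = 4414; a·d/n = 559·2467/4414 = 312.4271; b·c/n = 194·1194/4414 = 52.4776
Stratum 2 (Smokers): n = 4510; a·d/n = 1997·676/4510 = 299.3286; b·c/n = 1453·384/4510 = 123.7144
OR_MH = (312.4271 + 299.3286) / (52.4776 + 123.7144) = 611.7557 / 176.1920 = 3.47210

3.47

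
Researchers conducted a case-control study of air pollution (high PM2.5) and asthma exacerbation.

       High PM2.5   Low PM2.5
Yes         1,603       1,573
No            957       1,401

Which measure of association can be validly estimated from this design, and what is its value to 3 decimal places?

Reading the table with exposure as columns: a = 1603 (High PM2.5, case), b = 957 (High PM2.5, non-case), c = 1573 (Low PM2.5, case), d = 1401.
This is a case-control study: participants were sampled on outcome status, so risks in the source population cannot be estimated directly — relative risk is not valid here. The odds ratio is the appropriate measure.
OR = (a·d)/(b·c) = (1603 × 1401) / (957 × 1573) = 2245803 / 1505361 = 1.49187

1.492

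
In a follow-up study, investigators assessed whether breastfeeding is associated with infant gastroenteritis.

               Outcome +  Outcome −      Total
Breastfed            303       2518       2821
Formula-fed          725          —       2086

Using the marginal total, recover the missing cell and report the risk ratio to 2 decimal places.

0.31

The missing cell is in the unexposed row: 2086 − 725 = 1361.
So a = 303, b = 2518, c = 725, d = 1361.
RR = [a/(a+b)] / [c/(c+d)] = (303/2821) / (725/2086) = 0.10741/0.34756 = 0.30904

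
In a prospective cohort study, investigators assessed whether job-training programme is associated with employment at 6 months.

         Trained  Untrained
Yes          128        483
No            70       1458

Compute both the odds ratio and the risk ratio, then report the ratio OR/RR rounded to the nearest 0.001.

Reading the table with exposure as columns: a = 128 (Trained, case), b = 70 (Trained, non-case), c = 483 (Untrained, case), d = 1458.
OR = (128·1458)/(70·483) = 186624/33810 = 5.51979
Risk in exposed = 128/198 = 0.64646; risk in unexposed = 483/1941 = 0.24884; RR = 2.59790
OR/RR = 5.51979 / 2.59790 = 2.12471
The outcome is not rare, so the OR lies further from 1 than the RR.

2.125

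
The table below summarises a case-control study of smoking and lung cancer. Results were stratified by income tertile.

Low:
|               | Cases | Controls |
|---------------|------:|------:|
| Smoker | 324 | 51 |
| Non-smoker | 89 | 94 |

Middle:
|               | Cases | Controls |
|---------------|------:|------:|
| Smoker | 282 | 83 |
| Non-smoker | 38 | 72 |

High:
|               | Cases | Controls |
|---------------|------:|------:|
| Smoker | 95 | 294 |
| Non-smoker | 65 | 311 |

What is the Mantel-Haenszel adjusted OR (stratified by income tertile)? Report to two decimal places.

3.42

OR_MH = Σ(aᵢdᵢ/nᵢ) / Σ(bᵢcᵢ/nᵢ), where nᵢ is the stratum total.
Stratum 1 (Low): n = 558; a·d/n = 324·94/558 = 54.5806; b·c/n = 51·89/558 = 8.1344
Stratum 2 (Middle): n = 475; a·d/n = 282·72/475 = 42.7453; b·c/n = 83·38/475 = 6.6400
Stratum 3 (High): n = 765; a·d/n = 95·311/765 = 38.6209; b·c/n = 294·65/765 = 24.9804
OR_MH = (54.5806 + 42.7453 + 38.6209) / (8.1344 + 6.6400 + 24.9804) = 135.9468 / 39.7548 = 3.41963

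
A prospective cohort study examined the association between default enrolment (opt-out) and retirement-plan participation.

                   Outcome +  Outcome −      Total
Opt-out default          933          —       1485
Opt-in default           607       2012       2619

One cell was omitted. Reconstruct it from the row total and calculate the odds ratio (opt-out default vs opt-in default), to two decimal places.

5.60

The missing cell is in the exposed row: 1485 − 933 = 552.
So a = 933, b = 552, c = 607, d = 2012.
OR = (a·d)/(b·c) = (933 × 2012) / (552 × 607) = 1877196 / 335064 = 5.60250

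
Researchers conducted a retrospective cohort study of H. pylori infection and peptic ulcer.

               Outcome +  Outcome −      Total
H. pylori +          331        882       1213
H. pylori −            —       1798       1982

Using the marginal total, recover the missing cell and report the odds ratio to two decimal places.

The missing cell is in the unexposed row: 1982 − 1798 = 184.
So a = 331, b = 882, c = 184, d = 1798.
OR = (a·d)/(b·c) = (331 × 1798) / (882 × 184) = 595138 / 162288 = 3.66717

3.67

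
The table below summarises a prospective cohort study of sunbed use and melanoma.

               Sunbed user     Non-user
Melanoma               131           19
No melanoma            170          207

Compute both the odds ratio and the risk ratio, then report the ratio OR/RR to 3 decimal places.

Reading the table with exposure as columns: a = 131 (Sunbed user, case), b = 170 (Sunbed user, non-case), c = 19 (Non-user, case), d = 207.
OR = (131·207)/(170·19) = 27117/3230 = 8.39536
Risk in exposed = 131/301 = 0.43522; risk in unexposed = 19/226 = 0.08407; RR = 5.17678
OR/RR = 8.39536 / 5.17678 = 1.62173
The outcome is not rare, so the OR lies further from 1 than the RR.

1.622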